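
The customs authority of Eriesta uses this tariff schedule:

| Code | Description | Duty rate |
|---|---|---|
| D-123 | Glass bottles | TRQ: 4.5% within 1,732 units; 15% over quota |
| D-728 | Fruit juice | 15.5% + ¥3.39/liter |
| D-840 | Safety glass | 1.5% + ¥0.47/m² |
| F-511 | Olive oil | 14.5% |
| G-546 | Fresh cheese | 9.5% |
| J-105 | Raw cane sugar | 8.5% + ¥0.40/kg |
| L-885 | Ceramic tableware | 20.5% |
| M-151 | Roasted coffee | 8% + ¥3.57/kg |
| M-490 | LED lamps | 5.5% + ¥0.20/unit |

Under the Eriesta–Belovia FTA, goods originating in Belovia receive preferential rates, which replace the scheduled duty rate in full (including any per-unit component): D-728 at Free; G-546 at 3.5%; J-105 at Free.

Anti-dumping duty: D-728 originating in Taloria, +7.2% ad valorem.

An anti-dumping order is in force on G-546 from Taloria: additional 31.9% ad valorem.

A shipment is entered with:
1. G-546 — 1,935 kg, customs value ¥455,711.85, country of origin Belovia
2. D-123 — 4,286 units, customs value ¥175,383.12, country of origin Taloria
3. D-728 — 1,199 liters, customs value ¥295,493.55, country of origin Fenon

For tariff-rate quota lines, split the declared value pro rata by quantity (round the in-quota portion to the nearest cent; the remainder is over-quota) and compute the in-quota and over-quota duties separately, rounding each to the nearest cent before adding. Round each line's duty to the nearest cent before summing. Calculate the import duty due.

¥84,681.77

Line 1 (G-546, Belovia, 1,935 kg, ¥455,711.85):
Base rate for G-546 is 9.5%.
Origin Belovia qualifies under the Eriesta–Belovia agreement and G-546 is covered: preferential rate 3.5% applies instead.
The additional-duty order on G-546 targets Taloria, not Belovia; it does not apply.
Duty = ¥455,711.85 × 3.5% = ¥15,949.91.
Line 2 (D-123, Taloria, 4,286 units, ¥175,383.12):
Code D-123 is under a tariff-rate quota (threshold 1,732 units). In-quota: 1,732 units at 4.5%; over-quota: 2,554 units at 15%.
Pro-rata value split: in-quota = ¥175,383.12 × 1,732/4,286 = ¥70,873.44; over-quota = ¥175,383.12 − ¥70,873.44 = ¥104,509.68.
In-quota duty = ¥70,873.44 × 4.5% = ¥3,189.30. Over-quota duty = ¥104,509.68 × 15% = ¥15,676.45.
Line duty = ¥3,189.30 + ¥15,676.45 = ¥18,865.75.
Line 3 (D-728, Fenon, 1,199 liters, ¥295,493.55):
Base rate for D-728 is 15.5% + ¥3.39/liter.
D-728 has an FTA preferential rate, but origin Fenon is not Belovia; base rate stands.
The additional-duty order on D-728 targets Taloria, not Fenon; it does not apply.
Duty = ¥295,493.55 × 15.5% + 1,199 × ¥3.39 = ¥49,866.11.
Total = ¥15,949.91 + ¥18,865.75 + ¥49,866.11 = ¥84,681.77.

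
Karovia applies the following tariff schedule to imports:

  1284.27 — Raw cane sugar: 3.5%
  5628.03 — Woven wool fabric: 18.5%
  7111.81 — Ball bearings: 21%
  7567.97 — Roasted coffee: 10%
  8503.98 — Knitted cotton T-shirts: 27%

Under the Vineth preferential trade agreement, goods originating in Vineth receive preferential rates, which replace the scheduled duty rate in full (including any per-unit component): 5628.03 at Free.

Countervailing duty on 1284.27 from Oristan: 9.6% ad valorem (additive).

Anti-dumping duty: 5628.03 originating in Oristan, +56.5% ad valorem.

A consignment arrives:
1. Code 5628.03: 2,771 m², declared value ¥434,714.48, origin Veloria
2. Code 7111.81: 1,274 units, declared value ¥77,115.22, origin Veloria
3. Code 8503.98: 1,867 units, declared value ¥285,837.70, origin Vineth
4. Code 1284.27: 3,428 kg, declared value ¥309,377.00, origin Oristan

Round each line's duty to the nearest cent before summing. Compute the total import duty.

¥214,320.95

Line 1 (5628.03, Veloria, 2,771 m², ¥434,714.48):
Base rate for 5628.03 is 18.5%.
5628.03 has an FTA preferential rate, but origin Veloria is not Vineth; base rate stands.
The additional-duty order on 5628.03 targets Oristan, not Veloria; it does not apply.
Duty = ¥434,714.48 × 18.5% = ¥80,422.18.
Line 2 (7111.81, Veloria, 1,274 units, ¥77,115.22):
Base rate for 7111.81 is 21%.
Duty = ¥77,115.22 × 21% = ¥16,194.20.
Line 3 (8503.98, Vineth, 1,867 units, ¥285,837.70):
Base rate for 8503.98 is 27%.
Origin Vineth is the FTA partner but 8503.98 is not on the preference list; base rate stands.
Duty = ¥285,837.70 × 27% = ¥77,176.18.
Line 4 (1284.27, Oristan, 3,428 kg, ¥309,377.00):
Base rate for 1284.27 is 3.5%.
Additional duty on 1284.27 from Oristan: +9.6%. Applied ad valorem rate: 3.5% + 9.6% = 13.1%.
Duty = ¥309,377.00 × 13.1% = ¥40,528.39.
Total = ¥80,422.18 + ¥16,194.20 + ¥77,176.18 + ¥40,528.39 = ¥214,320.95.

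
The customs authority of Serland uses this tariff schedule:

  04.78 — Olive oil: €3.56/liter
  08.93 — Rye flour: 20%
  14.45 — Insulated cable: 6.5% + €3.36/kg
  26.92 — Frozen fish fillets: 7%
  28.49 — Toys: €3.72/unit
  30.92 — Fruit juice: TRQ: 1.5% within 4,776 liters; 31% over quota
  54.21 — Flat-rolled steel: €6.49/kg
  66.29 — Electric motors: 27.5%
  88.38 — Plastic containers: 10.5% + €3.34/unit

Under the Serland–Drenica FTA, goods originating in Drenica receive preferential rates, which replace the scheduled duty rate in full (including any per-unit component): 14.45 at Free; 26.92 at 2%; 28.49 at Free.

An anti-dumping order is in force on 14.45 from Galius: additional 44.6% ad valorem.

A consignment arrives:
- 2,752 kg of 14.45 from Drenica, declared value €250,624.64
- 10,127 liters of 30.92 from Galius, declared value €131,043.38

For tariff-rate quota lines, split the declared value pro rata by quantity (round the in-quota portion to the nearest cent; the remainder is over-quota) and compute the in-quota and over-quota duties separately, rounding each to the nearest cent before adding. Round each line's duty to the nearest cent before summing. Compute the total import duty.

Line 1 (14.45, Drenica, 2,752 kg, €250,624.64):
Base rate for 14.45 is 6.5% + €3.36/kg.
Origin Drenica qualifies under the Serland–Drenica agreement and 14.45 is covered: preferential rate Free applies instead.
The additional-duty order on 14.45 targets Galius, not Drenica; it does not apply.
Duty = €250,624.64 × 0% = €0.00.
Line 2 (30.92, Galius, 10,127 liters, €131,043.38):
Code 30.92 is under a tariff-rate quota (threshold 4,776 liters). In-quota: 4,776 liters at 1.5%; over-quota: 5,351 liters at 31%.
Pro-rata value split: in-quota = €131,043.38 × 4,776/10,127 = €61,801.44; over-quota = €131,043.38 − €61,801.44 = €69,241.94.
In-quota duty = €61,801.44 × 1.5% = €927.02. Over-quota duty = €69,241.94 × 31% = €21,465.00.
Line duty = €927.02 + €21,465.00 = €22,392.02.
Total = €0.00 + €22,392.02 = €22,392.02.

€22,392.02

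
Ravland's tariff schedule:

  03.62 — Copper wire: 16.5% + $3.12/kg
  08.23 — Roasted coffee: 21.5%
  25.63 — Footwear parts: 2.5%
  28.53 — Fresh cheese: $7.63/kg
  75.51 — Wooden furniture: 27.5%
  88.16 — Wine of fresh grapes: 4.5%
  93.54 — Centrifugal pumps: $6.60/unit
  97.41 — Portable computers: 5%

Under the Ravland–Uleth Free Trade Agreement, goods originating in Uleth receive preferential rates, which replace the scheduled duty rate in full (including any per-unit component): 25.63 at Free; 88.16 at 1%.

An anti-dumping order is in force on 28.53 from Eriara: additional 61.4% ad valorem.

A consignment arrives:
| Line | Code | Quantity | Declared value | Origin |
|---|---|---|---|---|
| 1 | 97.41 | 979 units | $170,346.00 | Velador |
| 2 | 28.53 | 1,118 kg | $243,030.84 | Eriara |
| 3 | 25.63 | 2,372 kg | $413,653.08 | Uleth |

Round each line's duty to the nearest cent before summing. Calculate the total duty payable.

Line 1 (97.41, Velador, 979 units, $170,346.00):
Base rate for 97.41 is 5%.
Duty = $170,346.00 × 5% = $8,517.30.
Line 2 (28.53, Eriara, 1,118 kg, $243,030.84):
Base rate for 28.53 is $7.63/kg.
Additional duty on 28.53 from Eriara: +61.4% ad valorem. Applied ad valorem rate = 61.4%.
Duty = $243,030.84 × 61.4% + 1,118 × $7.63 = $157,751.28.
Line 3 (25.63, Uleth, 2,372 kg, $413,653.08):
Base rate for 25.63 is 2.5%.
Origin Uleth qualifies under the Ravland–Uleth agreement and 25.63 is covered: preferential rate Free applies instead.
Duty = $413,653.08 × 0% = $0.00.
Total = $8,517.30 + $157,751.28 + $0.00 = $166,268.58.

$166,268.58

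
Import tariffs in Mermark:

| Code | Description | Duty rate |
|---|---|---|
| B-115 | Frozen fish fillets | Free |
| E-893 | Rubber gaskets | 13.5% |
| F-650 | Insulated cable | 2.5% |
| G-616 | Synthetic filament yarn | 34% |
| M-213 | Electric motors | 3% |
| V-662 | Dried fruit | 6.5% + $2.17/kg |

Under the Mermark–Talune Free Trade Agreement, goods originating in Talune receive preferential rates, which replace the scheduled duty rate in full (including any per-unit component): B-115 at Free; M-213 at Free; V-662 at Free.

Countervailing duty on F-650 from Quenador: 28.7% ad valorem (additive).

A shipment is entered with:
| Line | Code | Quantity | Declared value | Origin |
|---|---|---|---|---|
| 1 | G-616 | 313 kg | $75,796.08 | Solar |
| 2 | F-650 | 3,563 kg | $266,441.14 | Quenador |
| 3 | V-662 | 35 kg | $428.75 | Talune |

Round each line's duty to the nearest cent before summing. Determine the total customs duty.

Line 1 (G-616, Solar, 313 kg, $75,796.08):
Base rate for G-616 is 34%.
Duty = $75,796.08 × 34% = $25,770.67.
Line 2 (F-650, Quenador, 3,563 kg, $266,441.14):
Base rate for F-650 is 2.5%.
Additional duty on F-650 from Quenador: +28.7%. Applied ad valorem rate: 2.5% + 28.7% = 31.2%.
Duty = $266,441.14 × 31.2% = $83,129.64.
Line 3 (V-662, Talune, 35 kg, $428.75):
Base rate for V-662 is 6.5% + $2.17/kg.
Origin Talune qualifies under the Mermark–Talune agreement and V-662 is covered: preferential rate Free applies instead.
Duty = $428.75 × 0% = $0.00.
Total = $25,770.67 + $83,129.64 + $0.00 = $108,900.31.

$108,900.31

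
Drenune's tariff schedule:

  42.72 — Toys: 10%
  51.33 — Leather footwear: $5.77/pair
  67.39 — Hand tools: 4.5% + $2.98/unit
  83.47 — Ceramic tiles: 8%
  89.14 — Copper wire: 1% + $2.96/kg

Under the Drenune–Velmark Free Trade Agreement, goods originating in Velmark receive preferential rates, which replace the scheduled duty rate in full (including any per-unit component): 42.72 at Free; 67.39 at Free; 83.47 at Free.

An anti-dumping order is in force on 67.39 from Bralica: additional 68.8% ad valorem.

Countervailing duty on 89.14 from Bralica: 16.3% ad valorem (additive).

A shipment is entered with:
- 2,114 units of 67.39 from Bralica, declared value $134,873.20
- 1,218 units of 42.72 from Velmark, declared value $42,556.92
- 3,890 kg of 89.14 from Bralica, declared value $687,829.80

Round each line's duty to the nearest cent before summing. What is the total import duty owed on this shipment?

$235,670.74

Line 1 (67.39, Bralica, 2,114 units, $134,873.20):
Base rate for 67.39 is 4.5% + $2.98/unit.
67.39 has an FTA preferential rate, but origin Bralica is not Velmark; base rate stands.
Additional duty on 67.39 from Bralica: +68.8%. Applied ad valorem rate: 4.5% + 68.8% = 73.3%.
Duty = $134,873.20 × 73.3% + 2,114 × $2.98 = $105,161.78.
Line 2 (42.72, Velmark, 1,218 units, $42,556.92):
Base rate for 42.72 is 10%.
Origin Velmark qualifies under the Drenune–Velmark agreement and 42.72 is covered: preferential rate Free applies instead.
Duty = $42,556.92 × 0% = $0.00.
Line 3 (89.14, Bralica, 3,890 kg, $687,829.80):
Base rate for 89.14 is 1% + $2.96/kg.
Additional duty on 89.14 from Bralica: +16.3%. Applied ad valorem rate: 1% + 16.3% = 17.3%.
Duty = $687,829.80 × 17.3% + 3,890 × $2.96 = $130,508.96.
Total = $105,161.78 + $0.00 + $130,508.96 = $235,670.74.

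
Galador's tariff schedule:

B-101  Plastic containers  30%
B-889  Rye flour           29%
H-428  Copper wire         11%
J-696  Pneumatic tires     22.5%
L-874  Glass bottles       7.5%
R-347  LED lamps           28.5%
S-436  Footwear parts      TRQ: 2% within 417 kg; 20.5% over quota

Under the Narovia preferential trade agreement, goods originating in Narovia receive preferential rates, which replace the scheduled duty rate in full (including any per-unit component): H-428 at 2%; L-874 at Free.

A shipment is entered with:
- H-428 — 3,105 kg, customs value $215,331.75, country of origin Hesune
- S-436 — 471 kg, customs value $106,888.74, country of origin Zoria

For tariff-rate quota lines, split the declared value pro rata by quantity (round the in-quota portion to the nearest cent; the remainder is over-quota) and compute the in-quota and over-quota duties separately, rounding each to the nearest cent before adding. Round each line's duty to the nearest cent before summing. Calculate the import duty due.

$28,091.40

Line 1 (H-428, Hesune, 3,105 kg, $215,331.75):
Base rate for H-428 is 11%.
H-428 has an FTA preferential rate, but origin Hesune is not Narovia; base rate stands.
Duty = $215,331.75 × 11% = $23,686.49.
Line 2 (S-436, Zoria, 471 kg, $106,888.74):
Code S-436 is under a tariff-rate quota (threshold 417 kg). In-quota: 417 kg at 2%; over-quota: 54 kg at 20.5%.
Pro-rata value split: in-quota = $106,888.74 × 417/471 = $94,633.98; over-quota = $106,888.74 − $94,633.98 = $12,254.76.
In-quota duty = $94,633.98 × 2% = $1,892.68. Over-quota duty = $12,254.76 × 20.5% = $2,512.23.
Line duty = $1,892.68 + $2,512.23 = $4,404.91.
Total = $23,686.49 + $4,404.91 = $28,091.40.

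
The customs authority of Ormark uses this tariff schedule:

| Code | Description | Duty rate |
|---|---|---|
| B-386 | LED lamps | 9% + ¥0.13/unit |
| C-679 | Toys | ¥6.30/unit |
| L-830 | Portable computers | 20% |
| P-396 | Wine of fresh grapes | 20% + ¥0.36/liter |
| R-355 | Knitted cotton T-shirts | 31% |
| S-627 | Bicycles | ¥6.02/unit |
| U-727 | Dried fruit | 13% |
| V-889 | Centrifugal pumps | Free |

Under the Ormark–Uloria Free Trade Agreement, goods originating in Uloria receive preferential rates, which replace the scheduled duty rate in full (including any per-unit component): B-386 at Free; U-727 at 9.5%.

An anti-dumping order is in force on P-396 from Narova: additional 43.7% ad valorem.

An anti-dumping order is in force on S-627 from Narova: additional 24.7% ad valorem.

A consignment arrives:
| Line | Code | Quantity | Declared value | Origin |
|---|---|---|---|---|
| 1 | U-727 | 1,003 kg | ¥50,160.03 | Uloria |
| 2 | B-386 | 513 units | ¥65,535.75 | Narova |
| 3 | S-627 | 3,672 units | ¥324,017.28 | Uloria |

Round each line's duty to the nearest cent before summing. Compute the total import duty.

Line 1 (U-727, Uloria, 1,003 kg, ¥50,160.03):
Base rate for U-727 is 13%.
Origin Uloria qualifies under the Ormark–Uloria agreement and U-727 is covered: preferential rate 9.5% applies instead.
Duty = ¥50,160.03 × 9.5% = ¥4,765.20.
Line 2 (B-386, Narova, 513 units, ¥65,535.75):
Base rate for B-386 is 9% + ¥0.13/unit.
B-386 has an FTA preferential rate, but origin Narova is not Uloria; base rate stands.
Duty = ¥65,535.75 × 9% + 513 × ¥0.13 = ¥5,964.91.
Line 3 (S-627, Uloria, 3,672 units, ¥324,017.28):
Base rate for S-627 is ¥6.02/unit.
Origin Uloria is the FTA partner but S-627 is not on the preference list; base rate stands.
The additional-duty order on S-627 targets Narova, not Uloria; it does not apply.
Duty = 3,672 × ¥6.02 = ¥22,105.44.
Total = ¥4,765.20 + ¥5,964.91 + ¥22,105.44 = ¥32,835.55.

¥32,835.55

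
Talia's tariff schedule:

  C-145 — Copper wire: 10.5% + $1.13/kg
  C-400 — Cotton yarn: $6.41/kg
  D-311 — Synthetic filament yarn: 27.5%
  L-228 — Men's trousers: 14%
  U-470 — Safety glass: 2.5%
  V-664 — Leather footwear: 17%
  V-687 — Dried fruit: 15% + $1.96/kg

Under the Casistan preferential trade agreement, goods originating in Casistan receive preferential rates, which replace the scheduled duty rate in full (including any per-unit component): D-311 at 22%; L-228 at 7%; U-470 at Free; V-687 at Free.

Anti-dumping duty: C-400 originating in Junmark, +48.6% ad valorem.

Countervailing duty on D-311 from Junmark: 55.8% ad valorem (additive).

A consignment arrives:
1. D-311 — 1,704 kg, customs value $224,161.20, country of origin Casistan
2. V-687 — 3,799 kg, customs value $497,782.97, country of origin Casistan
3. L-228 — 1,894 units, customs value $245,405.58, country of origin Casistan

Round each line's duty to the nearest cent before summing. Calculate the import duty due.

$66,493.85

Line 1 (D-311, Casistan, 1,704 kg, $224,161.20):
Base rate for D-311 is 27.5%.
Origin Casistan qualifies under the Talia–Casistan agreement and D-311 is covered: preferential rate 22% applies instead.
The additional-duty order on D-311 targets Junmark, not Casistan; it does not apply.
Duty = $224,161.20 × 22% = $49,315.46.
Line 2 (V-687, Casistan, 3,799 kg, $497,782.97):
Base rate for V-687 is 15% + $1.96/kg.
Origin Casistan qualifies under the Talia–Casistan agreement and V-687 is covered: preferential rate Free applies instead.
Duty = $497,782.97 × 0% = $0.00.
Line 3 (L-228, Casistan, 1,894 units, $245,405.58):
Base rate for L-228 is 14%.
Origin Casistan qualifies under the Talia–Casistan agreement and L-228 is covered: preferential rate 7% applies instead.
Duty = $245,405.58 × 7% = $17,178.39.
Total = $49,315.46 + $0.00 + $17,178.39 = $66,493.85.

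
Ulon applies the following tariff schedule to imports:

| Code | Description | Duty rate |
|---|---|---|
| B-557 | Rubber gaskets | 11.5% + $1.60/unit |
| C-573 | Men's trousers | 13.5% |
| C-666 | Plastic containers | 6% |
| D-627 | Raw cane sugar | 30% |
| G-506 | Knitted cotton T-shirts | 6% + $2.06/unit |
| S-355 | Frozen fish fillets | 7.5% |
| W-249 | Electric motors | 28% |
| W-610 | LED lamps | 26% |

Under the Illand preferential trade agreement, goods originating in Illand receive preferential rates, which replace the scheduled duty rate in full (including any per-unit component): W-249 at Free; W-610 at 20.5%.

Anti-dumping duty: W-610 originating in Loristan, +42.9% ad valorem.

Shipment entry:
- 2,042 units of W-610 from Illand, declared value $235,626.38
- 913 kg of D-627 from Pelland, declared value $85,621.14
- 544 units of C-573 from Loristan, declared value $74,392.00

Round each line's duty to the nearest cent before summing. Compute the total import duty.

Line 1 (W-610, Illand, 2,042 units, $235,626.38):
Base rate for W-610 is 26%.
Origin Illand qualifies under the Ulon–Illand agreement and W-610 is covered: preferential rate 20.5% applies instead.
The additional-duty order on W-610 targets Loristan, not Illand; it does not apply.
Duty = $235,626.38 × 20.5% = $48,303.41.
Line 2 (D-627, Pelland, 913 kg, $85,621.14):
Base rate for D-627 is 30%.
Duty = $85,621.14 × 30% = $25,686.34.
Line 3 (C-573, Loristan, 544 units, $74,392.00):
Base rate for C-573 is 13.5%.
Duty = $74,392.00 × 13.5% = $10,042.92.
Total = $48,303.41 + $25,686.34 + $10,042.92 = $84,032.67.

$84,032.67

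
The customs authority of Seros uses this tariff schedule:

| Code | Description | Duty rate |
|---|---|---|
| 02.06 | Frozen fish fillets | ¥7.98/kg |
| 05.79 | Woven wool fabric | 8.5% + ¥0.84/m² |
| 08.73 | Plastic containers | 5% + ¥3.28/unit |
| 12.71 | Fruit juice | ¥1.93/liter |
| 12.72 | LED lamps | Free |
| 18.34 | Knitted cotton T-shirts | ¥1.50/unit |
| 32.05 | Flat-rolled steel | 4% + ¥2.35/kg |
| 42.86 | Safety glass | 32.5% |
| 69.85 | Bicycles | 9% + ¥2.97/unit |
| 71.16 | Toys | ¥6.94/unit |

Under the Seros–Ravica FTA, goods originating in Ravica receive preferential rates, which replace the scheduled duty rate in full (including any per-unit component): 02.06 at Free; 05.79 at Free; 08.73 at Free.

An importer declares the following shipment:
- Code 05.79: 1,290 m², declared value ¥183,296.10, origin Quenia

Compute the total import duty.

¥16,663.77

Line 1 (05.79, Quenia, 1,290 m², ¥183,296.10):
Base rate for 05.79 is 8.5% + ¥0.84/m².
05.79 has an FTA preferential rate, but origin Quenia is not Ravica; base rate stands.
Duty = ¥183,296.10 × 8.5% + 1,290 × ¥0.84 = ¥16,663.77.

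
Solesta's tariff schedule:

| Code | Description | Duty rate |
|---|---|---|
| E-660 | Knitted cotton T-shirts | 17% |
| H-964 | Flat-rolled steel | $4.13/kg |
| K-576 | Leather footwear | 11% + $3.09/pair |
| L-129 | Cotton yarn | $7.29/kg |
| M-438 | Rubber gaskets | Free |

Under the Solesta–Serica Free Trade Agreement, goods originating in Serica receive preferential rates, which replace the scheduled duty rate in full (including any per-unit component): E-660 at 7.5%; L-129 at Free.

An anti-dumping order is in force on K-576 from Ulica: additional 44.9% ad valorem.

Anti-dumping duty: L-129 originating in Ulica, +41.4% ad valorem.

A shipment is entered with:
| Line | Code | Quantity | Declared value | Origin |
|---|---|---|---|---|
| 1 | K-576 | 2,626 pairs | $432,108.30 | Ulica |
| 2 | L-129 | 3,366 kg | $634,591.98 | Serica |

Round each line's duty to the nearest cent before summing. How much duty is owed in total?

$249,662.88

Line 1 (K-576, Ulica, 2,626 pairs, $432,108.30):
Base rate for K-576 is 11% + $3.09/pair.
Additional duty on K-576 from Ulica: +44.9%. Applied ad valorem rate: 11% + 44.9% = 55.9%.
Duty = $432,108.30 × 55.9% + 2,626 × $3.09 = $249,662.88.
Line 2 (L-129, Serica, 3,366 kg, $634,591.98):
Base rate for L-129 is $7.29/kg.
Origin Serica qualifies under the Solesta–Serica agreement and L-129 is covered: preferential rate Free applies instead.
The additional-duty order on L-129 targets Ulica, not Serica; it does not apply.
Duty = $634,591.98 × 0% = $0.00.
Total = $249,662.88 + $0.00 = $249,662.88.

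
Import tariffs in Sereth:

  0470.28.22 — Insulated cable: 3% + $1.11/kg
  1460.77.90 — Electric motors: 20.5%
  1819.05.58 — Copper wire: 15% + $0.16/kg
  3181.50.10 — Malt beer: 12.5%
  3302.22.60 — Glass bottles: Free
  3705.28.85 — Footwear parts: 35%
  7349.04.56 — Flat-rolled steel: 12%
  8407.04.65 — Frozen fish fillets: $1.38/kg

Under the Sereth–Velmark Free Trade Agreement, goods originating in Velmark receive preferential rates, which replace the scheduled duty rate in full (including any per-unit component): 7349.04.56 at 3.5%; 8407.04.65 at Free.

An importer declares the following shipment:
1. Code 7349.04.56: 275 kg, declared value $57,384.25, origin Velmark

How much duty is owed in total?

$2,008.45

Line 1 (7349.04.56, Velmark, 275 kg, $57,384.25):
Base rate for 7349.04.56 is 12%.
Origin Velmark qualifies under the Sereth–Velmark agreement and 7349.04.56 is covered: preferential rate 3.5% applies instead.
Duty = $57,384.25 × 3.5% = $2,008.45.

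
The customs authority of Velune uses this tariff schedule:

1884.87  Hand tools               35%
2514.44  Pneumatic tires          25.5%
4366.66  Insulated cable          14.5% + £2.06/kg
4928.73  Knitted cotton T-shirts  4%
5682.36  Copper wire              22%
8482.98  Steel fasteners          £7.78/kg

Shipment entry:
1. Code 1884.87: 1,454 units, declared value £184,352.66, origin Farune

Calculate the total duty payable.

Line 1 (1884.87, Farune, 1,454 units, £184,352.66):
Base rate for 1884.87 is 35%.
Duty = £184,352.66 × 35% = £64,523.43.

£64,523.43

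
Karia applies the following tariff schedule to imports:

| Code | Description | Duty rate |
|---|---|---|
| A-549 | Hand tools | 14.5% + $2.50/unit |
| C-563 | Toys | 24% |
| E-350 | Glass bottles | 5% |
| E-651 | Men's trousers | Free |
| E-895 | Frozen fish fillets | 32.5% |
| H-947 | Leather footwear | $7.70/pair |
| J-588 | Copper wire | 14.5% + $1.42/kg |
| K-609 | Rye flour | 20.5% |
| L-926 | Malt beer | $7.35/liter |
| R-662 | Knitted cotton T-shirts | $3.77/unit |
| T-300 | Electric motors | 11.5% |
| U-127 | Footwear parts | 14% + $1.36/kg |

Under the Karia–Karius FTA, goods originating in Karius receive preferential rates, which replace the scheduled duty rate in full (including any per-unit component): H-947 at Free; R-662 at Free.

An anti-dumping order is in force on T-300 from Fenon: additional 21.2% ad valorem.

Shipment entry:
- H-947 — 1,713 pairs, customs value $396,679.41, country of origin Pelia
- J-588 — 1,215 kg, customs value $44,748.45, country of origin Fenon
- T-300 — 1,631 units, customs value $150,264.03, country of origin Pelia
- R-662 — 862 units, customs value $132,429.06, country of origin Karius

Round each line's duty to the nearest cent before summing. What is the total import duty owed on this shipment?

$38,684.29

Line 1 (H-947, Pelia, 1,713 pairs, $396,679.41):
Base rate for H-947 is $7.70/pair.
H-947 has an FTA preferential rate, but origin Pelia is not Karius; base rate stands.
Duty = 1,713 × $7.70 = $13,190.10.
Line 2 (J-588, Fenon, 1,215 kg, $44,748.45):
Base rate for J-588 is 14.5% + $1.42/kg.
Duty = $44,748.45 × 14.5% + 1,215 × $1.42 = $8,213.83.
Line 3 (T-300, Pelia, 1,631 units, $150,264.03):
Base rate for T-300 is 11.5%.
The additional-duty order on T-300 targets Fenon, not Pelia; it does not apply.
Duty = $150,264.03 × 11.5% = $17,280.36.
Line 4 (R-662, Karius, 862 units, $132,429.06):
Base rate for R-662 is $3.77/unit.
Origin Karius qualifies under the Karia–Karius agreement and R-662 is covered: preferential rate Free applies instead.
Duty = $132,429.06 × 0% = $0.00.
Total = $13,190.10 + $8,213.83 + $17,280.36 + $0.00 = $38,684.29.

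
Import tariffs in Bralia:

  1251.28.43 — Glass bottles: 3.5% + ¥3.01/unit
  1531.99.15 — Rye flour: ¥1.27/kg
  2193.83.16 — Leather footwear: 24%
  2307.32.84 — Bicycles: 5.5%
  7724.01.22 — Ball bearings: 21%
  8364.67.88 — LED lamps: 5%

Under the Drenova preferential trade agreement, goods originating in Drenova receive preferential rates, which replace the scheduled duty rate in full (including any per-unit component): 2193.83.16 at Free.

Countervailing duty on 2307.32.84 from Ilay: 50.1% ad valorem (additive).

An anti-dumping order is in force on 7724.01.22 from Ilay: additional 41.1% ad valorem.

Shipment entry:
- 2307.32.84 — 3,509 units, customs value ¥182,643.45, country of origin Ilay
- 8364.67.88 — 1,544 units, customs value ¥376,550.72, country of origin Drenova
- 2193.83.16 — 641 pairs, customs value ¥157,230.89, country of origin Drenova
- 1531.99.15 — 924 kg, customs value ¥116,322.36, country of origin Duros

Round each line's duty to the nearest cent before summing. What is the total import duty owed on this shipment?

Line 1 (2307.32.84, Ilay, 3,509 units, ¥182,643.45):
Base rate for 2307.32.84 is 5.5%.
Additional duty on 2307.32.84 from Ilay: +50.1%. Applied ad valorem rate: 5.5% + 50.1% = 55.6%.
Duty = ¥182,643.45 × 55.6% = ¥101,549.76.
Line 2 (8364.67.88, Drenova, 1,544 units, ¥376,550.72):
Base rate for 8364.67.88 is 5%.
Origin Drenova is the FTA partner but 8364.67.88 is not on the preference list; base rate stands.
Duty = ¥376,550.72 × 5% = ¥18,827.54.
Line 3 (2193.83.16, Drenova, 641 pairs, ¥157,230.89):
Base rate for 2193.83.16 is 24%.
Origin Drenova qualifies under the Bralia–Drenova agreement and 2193.83.16 is covered: preferential rate Free applies instead.
Duty = ¥157,230.89 × 0% = ¥0.00.
Line 4 (1531.99.15, Duros, 924 kg, ¥116,322.36):
Base rate for 1531.99.15 is ¥1.27/kg.
Duty = 924 × ¥1.27 = ¥1,173.48.
Total = ¥101,549.76 + ¥18,827.54 + ¥0.00 + ¥1,173.48 = ¥121,550.78.

¥121,550.78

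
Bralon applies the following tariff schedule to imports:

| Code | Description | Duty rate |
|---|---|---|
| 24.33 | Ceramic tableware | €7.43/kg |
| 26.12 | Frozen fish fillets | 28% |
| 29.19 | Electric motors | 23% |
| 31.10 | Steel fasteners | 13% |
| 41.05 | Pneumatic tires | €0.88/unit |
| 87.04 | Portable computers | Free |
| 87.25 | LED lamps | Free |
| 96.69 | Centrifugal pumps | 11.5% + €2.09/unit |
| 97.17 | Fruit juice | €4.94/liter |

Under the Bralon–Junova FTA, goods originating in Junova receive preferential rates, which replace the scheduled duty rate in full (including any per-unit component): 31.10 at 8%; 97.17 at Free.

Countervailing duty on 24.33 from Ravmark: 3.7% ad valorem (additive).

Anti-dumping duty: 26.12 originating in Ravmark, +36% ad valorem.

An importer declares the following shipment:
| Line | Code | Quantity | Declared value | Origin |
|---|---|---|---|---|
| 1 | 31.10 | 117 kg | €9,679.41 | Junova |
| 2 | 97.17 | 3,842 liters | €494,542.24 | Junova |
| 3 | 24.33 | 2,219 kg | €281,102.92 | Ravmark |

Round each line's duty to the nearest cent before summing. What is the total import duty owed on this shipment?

Line 1 (31.10, Junova, 117 kg, €9,679.41):
Base rate for 31.10 is 13%.
Origin Junova qualifies under the Bralon–Junova agreement and 31.10 is covered: preferential rate 8% applies instead.
Duty = €9,679.41 × 8% = €774.35.
Line 2 (97.17, Junova, 3,842 liters, €494,542.24):
Base rate for 97.17 is €4.94/liter.
Origin Junova qualifies under the Bralon–Junova agreement and 97.17 is covered: preferential rate Free applies instead.
Duty = €494,542.24 × 0% = €0.00.
Line 3 (24.33, Ravmark, 2,219 kg, €281,102.92):
Base rate for 24.33 is €7.43/kg.
Additional duty on 24.33 from Ravmark: +3.7% ad valorem. Applied ad valorem rate = 3.7%.
Duty = €281,102.92 × 3.7% + 2,219 × €7.43 = €26,887.98.
Total = €774.35 + €0.00 + €26,887.98 = €27,662.33.

€27,662.33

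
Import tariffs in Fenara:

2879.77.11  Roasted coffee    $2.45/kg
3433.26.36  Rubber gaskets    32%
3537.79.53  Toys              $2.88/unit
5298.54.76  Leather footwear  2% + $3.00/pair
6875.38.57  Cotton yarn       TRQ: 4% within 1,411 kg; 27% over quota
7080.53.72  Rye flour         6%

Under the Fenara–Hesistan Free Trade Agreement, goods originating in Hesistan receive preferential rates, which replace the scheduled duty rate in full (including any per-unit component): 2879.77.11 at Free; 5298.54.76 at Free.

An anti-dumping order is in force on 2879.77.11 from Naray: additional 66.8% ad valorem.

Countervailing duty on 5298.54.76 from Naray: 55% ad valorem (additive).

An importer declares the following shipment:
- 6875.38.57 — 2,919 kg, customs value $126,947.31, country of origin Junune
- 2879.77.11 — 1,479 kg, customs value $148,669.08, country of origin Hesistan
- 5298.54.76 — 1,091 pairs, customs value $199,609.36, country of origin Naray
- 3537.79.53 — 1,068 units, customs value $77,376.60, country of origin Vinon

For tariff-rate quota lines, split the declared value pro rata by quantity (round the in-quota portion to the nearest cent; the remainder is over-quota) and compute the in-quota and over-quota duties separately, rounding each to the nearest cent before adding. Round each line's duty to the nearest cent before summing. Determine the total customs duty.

$140,288.15

Line 1 (6875.38.57, Junune, 2,919 kg, $126,947.31):
Code 6875.38.57 is under a tariff-rate quota (threshold 1,411 kg). In-quota: 1,411 kg at 4%; over-quota: 1,508 kg at 27%.
Pro-rata value split: in-quota = $126,947.31 × 1,411/2,919 = $61,364.39; over-quota = $126,947.31 − $61,364.39 = $65,582.92.
In-quota duty = $61,364.39 × 4% = $2,454.58. Over-quota duty = $65,582.92 × 27% = $17,707.39.
Line duty = $2,454.58 + $17,707.39 = $20,161.97.
Line 2 (2879.77.11, Hesistan, 1,479 kg, $148,669.08):
Base rate for 2879.77.11 is $2.45/kg.
Origin Hesistan qualifies under the Fenara–Hesistan agreement and 2879.77.11 is covered: preferential rate Free applies instead.
The additional-duty order on 2879.77.11 targets Naray, not Hesistan; it does not apply.
Duty = $148,669.08 × 0% = $0.00.
Line 3 (5298.54.76, Naray, 1,091 pairs, $199,609.36):
Base rate for 5298.54.76 is 2% + $3.00/pair.
5298.54.76 has an FTA preferential rate, but origin Naray is not Hesistan; base rate stands.
Additional duty on 5298.54.76 from Naray: +55%. Applied ad valorem rate: 2% + 55% = 57%.
Duty = $199,609.36 × 57% + 1,091 × $3.00 = $117,050.34.
Line 4 (3537.79.53, Vinon, 1,068 units, $77,376.60):
Base rate for 3537.79.53 is $2.88/unit.
Duty = 1,068 × $2.88 = $3,075.84.
Total = $20,161.97 + $0.00 + $117,050.34 + $3,075.84 = $140,288.15.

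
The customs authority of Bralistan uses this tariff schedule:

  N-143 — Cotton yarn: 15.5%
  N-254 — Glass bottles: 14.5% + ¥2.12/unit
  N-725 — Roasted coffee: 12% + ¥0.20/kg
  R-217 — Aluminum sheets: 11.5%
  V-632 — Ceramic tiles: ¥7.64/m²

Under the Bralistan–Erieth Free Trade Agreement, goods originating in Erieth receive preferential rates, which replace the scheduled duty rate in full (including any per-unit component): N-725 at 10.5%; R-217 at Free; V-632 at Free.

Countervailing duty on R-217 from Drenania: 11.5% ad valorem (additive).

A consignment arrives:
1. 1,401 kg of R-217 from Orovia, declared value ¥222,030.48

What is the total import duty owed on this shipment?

Line 1 (R-217, Orovia, 1,401 kg, ¥222,030.48):
Base rate for R-217 is 11.5%.
R-217 has an FTA preferential rate, but origin Orovia is not Erieth; base rate stands.
The additional-duty order on R-217 targets Drenania, not Orovia; it does not apply.
Duty = ¥222,030.48 × 11.5% = ¥25,533.51.

¥25,533.51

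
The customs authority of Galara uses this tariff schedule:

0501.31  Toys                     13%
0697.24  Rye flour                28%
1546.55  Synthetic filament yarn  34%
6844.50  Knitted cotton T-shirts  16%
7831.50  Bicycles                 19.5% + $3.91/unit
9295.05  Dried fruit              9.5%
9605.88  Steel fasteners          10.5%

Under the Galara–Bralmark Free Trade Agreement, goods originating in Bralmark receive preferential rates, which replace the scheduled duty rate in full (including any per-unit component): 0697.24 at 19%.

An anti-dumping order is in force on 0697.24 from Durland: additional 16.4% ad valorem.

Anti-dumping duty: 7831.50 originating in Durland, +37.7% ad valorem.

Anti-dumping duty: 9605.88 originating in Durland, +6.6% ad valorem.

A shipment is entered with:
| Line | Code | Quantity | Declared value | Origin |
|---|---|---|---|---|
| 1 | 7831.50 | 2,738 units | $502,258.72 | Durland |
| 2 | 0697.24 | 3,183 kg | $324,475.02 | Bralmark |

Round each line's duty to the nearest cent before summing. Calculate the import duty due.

$359,647.82

Line 1 (7831.50, Durland, 2,738 units, $502,258.72):
Base rate for 7831.50 is 19.5% + $3.91/unit.
Additional duty on 7831.50 from Durland: +37.7%. Applied ad valorem rate: 19.5% + 37.7% = 57.2%.
Duty = $502,258.72 × 57.2% + 2,738 × $3.91 = $297,997.57.
Line 2 (0697.24, Bralmark, 3,183 kg, $324,475.02):
Base rate for 0697.24 is 28%.
Origin Bralmark qualifies under the Galara–Bralmark agreement and 0697.24 is covered: preferential rate 19% applies instead.
The additional-duty order on 0697.24 targets Durland, not Bralmark; it does not apply.
Duty = $324,475.02 × 19% = $61,650.25.
Total = $297,997.57 + $61,650.25 = $359,647.82.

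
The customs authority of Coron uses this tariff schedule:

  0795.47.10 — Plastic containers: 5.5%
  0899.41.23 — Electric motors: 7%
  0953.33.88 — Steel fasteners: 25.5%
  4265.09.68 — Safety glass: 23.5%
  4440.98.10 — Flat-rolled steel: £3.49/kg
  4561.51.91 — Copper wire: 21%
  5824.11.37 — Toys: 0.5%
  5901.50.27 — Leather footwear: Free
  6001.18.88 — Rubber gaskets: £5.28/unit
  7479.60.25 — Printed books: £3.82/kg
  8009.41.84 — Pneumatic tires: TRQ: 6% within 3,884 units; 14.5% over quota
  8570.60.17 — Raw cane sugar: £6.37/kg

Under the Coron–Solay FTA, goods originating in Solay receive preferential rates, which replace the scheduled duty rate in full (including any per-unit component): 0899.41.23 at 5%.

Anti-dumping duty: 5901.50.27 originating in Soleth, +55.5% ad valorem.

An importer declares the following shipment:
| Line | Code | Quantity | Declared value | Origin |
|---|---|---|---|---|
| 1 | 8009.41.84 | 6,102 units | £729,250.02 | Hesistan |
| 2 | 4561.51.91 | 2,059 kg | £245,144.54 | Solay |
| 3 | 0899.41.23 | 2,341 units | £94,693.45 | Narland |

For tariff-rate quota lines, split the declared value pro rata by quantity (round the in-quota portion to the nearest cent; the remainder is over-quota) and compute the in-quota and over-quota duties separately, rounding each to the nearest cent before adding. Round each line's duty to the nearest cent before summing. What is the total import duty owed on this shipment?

£124,395.11

Line 1 (8009.41.84, Hesistan, 6,102 units, £729,250.02):
Code 8009.41.84 is under a tariff-rate quota (threshold 3,884 units). In-quota: 3,884 units at 6%; over-quota: 2,218 units at 14.5%.
Pro-rata value split: in-quota = £729,250.02 × 3,884/6,102 = £464,176.84; over-quota = £729,250.02 − £464,176.84 = £265,073.18.
In-quota duty = £464,176.84 × 6% = £27,850.61. Over-quota duty = £265,073.18 × 14.5% = £38,435.61.
Line duty = £27,850.61 + £38,435.61 = £66,286.22.
Line 2 (4561.51.91, Solay, 2,059 kg, £245,144.54):
Base rate for 4561.51.91 is 21%.
Origin Solay is the FTA partner but 4561.51.91 is not on the preference list; base rate stands.
Duty = £245,144.54 × 21% = £51,480.35.
Line 3 (0899.41.23, Narland, 2,341 units, £94,693.45):
Base rate for 0899.41.23 is 7%.
0899.41.23 has an FTA preferential rate, but origin Narland is not Solay; base rate stands.
Duty = £94,693.45 × 7% = £6,628.54.
Total = £66,286.22 + £51,480.35 + £6,628.54 = £124,395.11.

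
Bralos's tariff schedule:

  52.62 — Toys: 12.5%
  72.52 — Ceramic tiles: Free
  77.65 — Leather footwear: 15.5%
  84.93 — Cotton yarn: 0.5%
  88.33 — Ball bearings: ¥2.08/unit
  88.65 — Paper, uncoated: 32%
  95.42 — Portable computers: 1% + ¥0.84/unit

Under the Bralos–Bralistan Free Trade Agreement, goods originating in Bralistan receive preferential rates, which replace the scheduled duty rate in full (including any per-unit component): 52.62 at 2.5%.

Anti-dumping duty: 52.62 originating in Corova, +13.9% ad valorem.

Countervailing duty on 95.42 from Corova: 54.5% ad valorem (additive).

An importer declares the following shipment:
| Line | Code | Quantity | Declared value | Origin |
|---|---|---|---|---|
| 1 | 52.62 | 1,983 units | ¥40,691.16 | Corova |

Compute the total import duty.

¥10,742.47

Line 1 (52.62, Corova, 1,983 units, ¥40,691.16):
Base rate for 52.62 is 12.5%.
52.62 has an FTA preferential rate, but origin Corova is not Bralistan; base rate stands.
Additional duty on 52.62 from Corova: +13.9%. Applied ad valorem rate: 12.5% + 13.9% = 26.4%.
Duty = ¥40,691.16 × 26.4% = ¥10,742.47.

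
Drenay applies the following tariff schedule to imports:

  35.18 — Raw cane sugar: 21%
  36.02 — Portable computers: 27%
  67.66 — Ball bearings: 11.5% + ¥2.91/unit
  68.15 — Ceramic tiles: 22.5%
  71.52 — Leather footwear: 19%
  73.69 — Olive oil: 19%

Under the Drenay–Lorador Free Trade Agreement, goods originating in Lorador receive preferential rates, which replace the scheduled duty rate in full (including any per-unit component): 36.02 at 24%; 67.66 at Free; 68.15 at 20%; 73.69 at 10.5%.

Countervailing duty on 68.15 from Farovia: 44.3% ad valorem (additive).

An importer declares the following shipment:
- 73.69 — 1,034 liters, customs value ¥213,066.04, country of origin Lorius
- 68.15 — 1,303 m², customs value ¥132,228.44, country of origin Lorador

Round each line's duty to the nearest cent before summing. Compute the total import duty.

Line 1 (73.69, Lorius, 1,034 liters, ¥213,066.04):
Base rate for 73.69 is 19%.
73.69 has an FTA preferential rate, but origin Lorius is not Lorador; base rate stands.
Duty = ¥213,066.04 × 19% = ¥40,482.55.
Line 2 (68.15, Lorador, 1,303 m², ¥132,228.44):
Base rate for 68.15 is 22.5%.
Origin Lorador qualifies under the Drenay–Lorador agreement and 68.15 is covered: preferential rate 20% applies instead.
The additional-duty order on 68.15 targets Farovia, not Lorador; it does not apply.
Duty = ¥132,228.44 × 20% = ¥26,445.69.
Total = ¥40,482.55 + ¥26,445.69 = ¥66,928.24.

¥66,928.24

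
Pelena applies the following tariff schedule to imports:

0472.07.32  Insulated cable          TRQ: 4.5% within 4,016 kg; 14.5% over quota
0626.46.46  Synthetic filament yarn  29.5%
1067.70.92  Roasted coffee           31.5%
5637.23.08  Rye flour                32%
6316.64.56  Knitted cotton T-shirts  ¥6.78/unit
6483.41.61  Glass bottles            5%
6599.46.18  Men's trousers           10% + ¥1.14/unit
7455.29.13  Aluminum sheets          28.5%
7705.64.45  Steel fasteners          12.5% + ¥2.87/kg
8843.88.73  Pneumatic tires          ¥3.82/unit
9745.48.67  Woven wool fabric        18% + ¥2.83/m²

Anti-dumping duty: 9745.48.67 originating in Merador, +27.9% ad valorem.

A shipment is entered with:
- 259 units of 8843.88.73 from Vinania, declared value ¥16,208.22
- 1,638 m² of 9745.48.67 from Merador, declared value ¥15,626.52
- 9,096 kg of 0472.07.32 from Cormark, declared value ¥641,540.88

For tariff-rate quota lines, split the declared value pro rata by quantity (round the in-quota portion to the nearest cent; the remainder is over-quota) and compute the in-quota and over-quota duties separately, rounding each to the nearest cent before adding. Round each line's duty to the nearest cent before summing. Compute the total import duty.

Line 1 (8843.88.73, Vinania, 259 units, ¥16,208.22):
Base rate for 8843.88.73 is ¥3.82/unit.
Duty = 259 × ¥3.82 = ¥989.38.
Line 2 (9745.48.67, Merador, 1,638 m², ¥15,626.52):
Base rate for 9745.48.67 is 18% + ¥2.83/m².
Additional duty on 9745.48.67 from Merador: +27.9%. Applied ad valorem rate: 18% + 27.9% = 45.9%.
Duty = ¥15,626.52 × 45.9% + 1,638 × ¥2.83 = ¥11,808.11.
Line 3 (0472.07.32, Cormark, 9,096 kg, ¥641,540.88):
Code 0472.07.32 is under a tariff-rate quota (threshold 4,016 kg). In-quota: 4,016 kg at 4.5%; over-quota: 5,080 kg at 14.5%.
Pro-rata value split: in-quota = ¥641,540.88 × 4,016/9,096 = ¥283,248.48; over-quota = ¥641,540.88 − ¥283,248.48 = ¥358,292.40.
In-quota duty = ¥283,248.48 × 4.5% = ¥12,746.18. Over-quota duty = ¥358,292.40 × 14.5% = ¥51,952.40.
Line duty = ¥12,746.18 + ¥51,952.40 = ¥64,698.58.
Total = ¥989.38 + ¥11,808.11 + ¥64,698.58 = ¥77,496.07.

¥77,496.07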